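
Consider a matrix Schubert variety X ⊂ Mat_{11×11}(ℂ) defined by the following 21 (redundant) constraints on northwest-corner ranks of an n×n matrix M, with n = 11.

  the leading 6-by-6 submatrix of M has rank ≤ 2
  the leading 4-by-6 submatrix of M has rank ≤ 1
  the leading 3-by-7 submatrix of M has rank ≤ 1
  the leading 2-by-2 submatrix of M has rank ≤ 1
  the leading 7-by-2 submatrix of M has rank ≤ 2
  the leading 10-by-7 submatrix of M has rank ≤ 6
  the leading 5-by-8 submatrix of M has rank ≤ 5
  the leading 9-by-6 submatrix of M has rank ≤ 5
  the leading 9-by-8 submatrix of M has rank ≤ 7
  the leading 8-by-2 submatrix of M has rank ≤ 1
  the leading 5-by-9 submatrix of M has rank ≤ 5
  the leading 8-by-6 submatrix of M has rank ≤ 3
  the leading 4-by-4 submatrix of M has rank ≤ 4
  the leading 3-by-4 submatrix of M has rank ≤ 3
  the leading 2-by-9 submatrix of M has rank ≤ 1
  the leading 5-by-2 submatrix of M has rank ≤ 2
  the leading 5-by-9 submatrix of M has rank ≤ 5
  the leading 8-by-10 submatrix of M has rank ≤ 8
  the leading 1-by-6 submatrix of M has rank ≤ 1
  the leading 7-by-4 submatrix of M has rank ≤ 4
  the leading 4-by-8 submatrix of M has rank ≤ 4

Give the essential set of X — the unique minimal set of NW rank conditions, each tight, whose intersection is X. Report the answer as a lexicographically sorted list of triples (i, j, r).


Reconstructing r_w from the 21 given conditions:

  R[1]: 1  1  1  1  1  1  1  1  1  1  1
  R[2]: 1  1  1  1  1  1  1  1  1  2  2
  R[3]: 1  1  1  1  1  1  1  2  2  3  3
  R[4]: 1  1  1  1  1  1  2  3  3  4  4
  R[5]: 1  1  2  2  2  2  3  4  4  5  5
  R[6]: 1  1  2  2  2  2  3  4  5  6  6
  R[7]: 1  1  2  3  3  3  4  5  6  7  7
  R[8]: 1  1  2  3  3  3  4  5  6  7  8
  R[9]: 1  2  3  4  4  4  5  6  7  8  9
  R[10]: 1  2  3  4  5  5  6  7  8  9  10
  R[11]: 1  2  3  4  5  6  7  8  9  10  11

so w = (1, 10, 8, 7, 3, 9, 4, 11, 2, 5, 6).

Fulton essential set (6 of the 28 Rothe cells):

[(2, 9, 1), (3, 7, 1), (4, 6, 1), (6, 6, 2), (8, 2, 1), (8, 6, 3)]


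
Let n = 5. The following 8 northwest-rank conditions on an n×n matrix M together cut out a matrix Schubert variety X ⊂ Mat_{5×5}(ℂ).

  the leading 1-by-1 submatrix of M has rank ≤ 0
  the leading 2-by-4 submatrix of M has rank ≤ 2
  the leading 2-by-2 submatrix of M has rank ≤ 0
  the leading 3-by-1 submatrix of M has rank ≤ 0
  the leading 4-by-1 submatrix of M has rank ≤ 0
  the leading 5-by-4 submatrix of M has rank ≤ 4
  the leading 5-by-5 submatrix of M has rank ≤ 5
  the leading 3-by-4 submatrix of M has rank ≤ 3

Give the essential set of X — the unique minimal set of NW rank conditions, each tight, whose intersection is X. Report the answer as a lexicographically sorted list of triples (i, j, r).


Computing R[i][j] = min implied NW-rank bound (n=5, 8 conditions):

  R[1]: 0  0  1  1  1
  R[2]: 0  0  1  2  2
  R[3]: 0  1  2  3  3
  R[4]: 0  1  2  3  4
  R[5]: 1  2  3  4  5

the unique w with this rank table is (3, 4, 2, 5, 1).

Fulton essential set (2 of the 6 Rothe cells):

[(2, 2, 0), (4, 1, 0)]


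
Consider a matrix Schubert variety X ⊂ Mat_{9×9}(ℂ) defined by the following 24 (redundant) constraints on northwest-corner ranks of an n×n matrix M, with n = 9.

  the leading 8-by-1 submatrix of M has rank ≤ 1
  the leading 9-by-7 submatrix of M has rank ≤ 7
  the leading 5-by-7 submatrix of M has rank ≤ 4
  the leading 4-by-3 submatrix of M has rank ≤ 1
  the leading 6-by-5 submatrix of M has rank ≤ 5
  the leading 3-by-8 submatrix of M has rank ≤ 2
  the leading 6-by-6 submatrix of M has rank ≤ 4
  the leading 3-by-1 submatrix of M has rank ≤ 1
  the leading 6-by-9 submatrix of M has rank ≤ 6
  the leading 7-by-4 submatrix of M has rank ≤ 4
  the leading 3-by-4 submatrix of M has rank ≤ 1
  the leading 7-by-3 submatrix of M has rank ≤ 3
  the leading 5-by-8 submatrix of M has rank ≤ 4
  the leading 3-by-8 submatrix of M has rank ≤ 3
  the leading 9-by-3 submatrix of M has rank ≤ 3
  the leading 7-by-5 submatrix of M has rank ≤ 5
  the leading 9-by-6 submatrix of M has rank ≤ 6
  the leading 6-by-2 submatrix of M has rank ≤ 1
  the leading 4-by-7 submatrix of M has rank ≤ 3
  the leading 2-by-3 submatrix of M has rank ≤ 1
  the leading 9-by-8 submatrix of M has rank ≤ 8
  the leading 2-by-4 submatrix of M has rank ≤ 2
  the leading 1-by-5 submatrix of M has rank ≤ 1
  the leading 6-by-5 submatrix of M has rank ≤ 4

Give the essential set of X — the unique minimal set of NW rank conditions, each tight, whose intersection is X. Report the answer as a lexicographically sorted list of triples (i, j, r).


Propagating the 24 rank bounds to every northwest block:

  1 | 1 | 1 | 1 | 1 | 1 | 1 | 1 | 1
  1 | 1 | 1 | 1 | 2 | 2 | 2 | 2 | 2
  1 | 1 | 1 | 1 | 2 | 2 | 2 | 2 | 3
  1 | 1 | 1 | 2 | 3 | 3 | 3 | 3 | 4
  1 | 1 | 2 | 3 | 4 | 4 | 4 | 4 | 5
  1 | 1 | 2 | 3 | 4 | 4 | 5 | 5 | 6
  1 | 2 | 3 | 4 | 5 | 5 | 6 | 6 | 7
  1 | 2 | 3 | 4 | 5 | 6 | 7 | 7 | 8
  1 | 2 | 3 | 4 | 5 | 6 | 7 | 8 | 9

reading off 1-entries of Δ²R: w = (1, 5, 9, 4, 3, 7, 2, 6, 8).

5 SE-corners of the 14-cell Rothe diagram give Ess(w):

[(3, 4, 1), (3, 8, 2), (4, 3, 1), (6, 2, 1), (6, 6, 4)]


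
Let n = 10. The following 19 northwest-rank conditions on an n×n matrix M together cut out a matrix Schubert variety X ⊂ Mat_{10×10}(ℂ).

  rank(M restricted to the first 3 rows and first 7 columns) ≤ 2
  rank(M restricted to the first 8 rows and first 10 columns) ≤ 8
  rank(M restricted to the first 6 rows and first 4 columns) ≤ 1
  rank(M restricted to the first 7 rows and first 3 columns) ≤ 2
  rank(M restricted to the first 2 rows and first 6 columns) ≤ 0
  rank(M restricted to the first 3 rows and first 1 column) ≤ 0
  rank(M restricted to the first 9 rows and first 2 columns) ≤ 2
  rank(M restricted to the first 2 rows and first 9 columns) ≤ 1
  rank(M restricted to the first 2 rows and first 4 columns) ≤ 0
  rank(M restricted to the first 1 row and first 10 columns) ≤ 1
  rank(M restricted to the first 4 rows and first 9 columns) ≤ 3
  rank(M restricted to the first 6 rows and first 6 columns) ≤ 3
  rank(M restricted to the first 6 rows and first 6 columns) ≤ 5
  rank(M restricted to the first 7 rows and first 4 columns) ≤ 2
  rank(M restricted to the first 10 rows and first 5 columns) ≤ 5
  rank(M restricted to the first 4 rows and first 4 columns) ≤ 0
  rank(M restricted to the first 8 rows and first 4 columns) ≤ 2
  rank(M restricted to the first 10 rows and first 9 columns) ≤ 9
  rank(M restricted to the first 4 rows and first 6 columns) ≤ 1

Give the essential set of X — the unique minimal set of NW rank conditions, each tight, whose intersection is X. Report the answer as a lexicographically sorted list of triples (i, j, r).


The tightest implied rank at each (i,j), from the 19 conditions:

  i=1: 0 | 0 | 0 | 0 | 0 | 0 | 1 | 1 | 1 | 1
  i=2: 0 | 0 | 0 | 0 | 0 | 0 | 1 | 1 | 1 | 2
  i=3: 0 | 0 | 0 | 0 | 1 | 1 | 2 | 2 | 2 | 3
  i=4: 0 | 0 | 0 | 0 | 1 | 1 | 2 | 3 | 3 | 4
  i=5: 1 | 1 | 1 | 1 | 2 | 2 | 3 | 4 | 4 | 5
  i=6: 1 | 1 | 1 | 1 | 2 | 3 | 4 | 5 | 5 | 6
  i=7: 1 | 2 | 2 | 2 | 3 | 4 | 5 | 6 | 6 | 7
  i=8: 1 | 2 | 2 | 2 | 3 | 4 | 5 | 6 | 7 | 8
  i=9: 1 | 2 | 3 | 3 | 4 | 5 | 6 | 7 | 8 | 9
  i=10: 1 | 2 | 3 | 4 | 5 | 6 | 7 | 8 | 9 | 10

second differences of R give the permutation w = (7, 10, 5, 8, 1, 6, 2, 9, 3, 4).

ℓ(w)=28; the 6 essential cells (i,j,r):

[(2, 6, 0), (2, 9, 1), (4, 4, 0), (4, 6, 1), (6, 4, 1), (8, 4, 2)]


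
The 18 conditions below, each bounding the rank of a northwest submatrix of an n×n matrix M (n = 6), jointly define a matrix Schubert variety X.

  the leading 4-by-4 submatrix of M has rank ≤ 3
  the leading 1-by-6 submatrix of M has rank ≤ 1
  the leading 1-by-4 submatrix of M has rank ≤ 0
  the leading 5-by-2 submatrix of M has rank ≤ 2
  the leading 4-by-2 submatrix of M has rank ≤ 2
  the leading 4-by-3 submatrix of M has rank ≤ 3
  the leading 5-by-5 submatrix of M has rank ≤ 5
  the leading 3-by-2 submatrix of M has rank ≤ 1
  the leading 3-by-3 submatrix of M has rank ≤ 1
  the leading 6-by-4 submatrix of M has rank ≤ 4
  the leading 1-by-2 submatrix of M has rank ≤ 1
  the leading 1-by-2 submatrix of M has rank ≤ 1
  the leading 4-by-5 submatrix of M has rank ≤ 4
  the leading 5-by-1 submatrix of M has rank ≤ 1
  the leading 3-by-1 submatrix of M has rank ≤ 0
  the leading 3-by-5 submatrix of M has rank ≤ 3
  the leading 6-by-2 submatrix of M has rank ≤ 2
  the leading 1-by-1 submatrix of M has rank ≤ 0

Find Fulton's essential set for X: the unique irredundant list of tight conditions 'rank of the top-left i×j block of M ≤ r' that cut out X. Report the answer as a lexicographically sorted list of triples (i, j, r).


Recovering R(i,j) via the rank-extension bound from the 18 conditions:

  row 1: 0, 0, 0, 0, 1, 1
  row 2: 0, 1, 1, 1, 2, 2
  row 3: 0, 1, 1, 2, 3, 3
  row 4: 1, 2, 2, 3, 4, 4
  row 5: 1, 2, 3, 4, 5, 5
  row 6: 1, 2, 3, 4, 5, 6

reading off 1-entries of Δ²R: w = (5, 2, 4, 1, 3, 6).

Rothe diagram D(w) (7 cells), 3 SE-corners (essential conditions):

[(1, 4, 0), (3, 1, 0), (3, 3, 1)]


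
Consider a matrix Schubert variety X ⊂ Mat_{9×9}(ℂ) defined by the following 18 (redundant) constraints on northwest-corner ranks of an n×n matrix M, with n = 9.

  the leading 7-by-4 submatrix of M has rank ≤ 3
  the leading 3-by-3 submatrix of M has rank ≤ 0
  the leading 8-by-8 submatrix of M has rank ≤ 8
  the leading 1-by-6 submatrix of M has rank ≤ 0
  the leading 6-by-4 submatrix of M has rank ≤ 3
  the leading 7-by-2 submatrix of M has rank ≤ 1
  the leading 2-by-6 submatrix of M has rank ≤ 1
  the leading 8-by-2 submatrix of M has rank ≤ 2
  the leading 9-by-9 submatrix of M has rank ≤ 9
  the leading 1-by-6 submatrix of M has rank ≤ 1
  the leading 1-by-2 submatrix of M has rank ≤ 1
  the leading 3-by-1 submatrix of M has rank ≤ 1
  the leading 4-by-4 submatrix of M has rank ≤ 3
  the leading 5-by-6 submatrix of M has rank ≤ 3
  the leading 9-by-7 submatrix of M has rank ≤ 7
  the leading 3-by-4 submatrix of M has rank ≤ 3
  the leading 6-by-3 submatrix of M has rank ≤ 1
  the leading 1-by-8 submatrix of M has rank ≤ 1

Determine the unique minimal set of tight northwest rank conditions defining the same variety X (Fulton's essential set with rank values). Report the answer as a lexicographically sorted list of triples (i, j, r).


Computing R[i][j] = min implied NW-rank bound (n=9, 18 conditions):

  row 1: 0, 0, 0, 0, 0, 0, 1, 1, 1
  row 2: 0, 0, 0, 1, 1, 1, 2, 2, 2
  row 3: 0, 0, 0, 1, 2, 2, 3, 3, 3
  row 4: 1, 1, 1, 2, 3, 3, 4, 4, 4
  row 5: 1, 1, 1, 2, 3, 3, 4, 5, 5
  row 6: 1, 1, 1, 2, 3, 4, 5, 6, 6
  row 7: 1, 1, 2, 3, 4, 5, 6, 7, 7
  row 8: 1, 2, 3, 4, 5, 6, 7, 8, 8
  row 9: 1, 2, 3, 4, 5, 6, 7, 8, 9

the unique w with this rank table is (7, 4, 5, 1, 8, 6, 3, 2, 9).

ℓ(w)=18; the 5 essential cells (i,j,r):

[(1, 6, 0), (3, 3, 0), (5, 6, 3), (6, 3, 1), (7, 2, 1)]


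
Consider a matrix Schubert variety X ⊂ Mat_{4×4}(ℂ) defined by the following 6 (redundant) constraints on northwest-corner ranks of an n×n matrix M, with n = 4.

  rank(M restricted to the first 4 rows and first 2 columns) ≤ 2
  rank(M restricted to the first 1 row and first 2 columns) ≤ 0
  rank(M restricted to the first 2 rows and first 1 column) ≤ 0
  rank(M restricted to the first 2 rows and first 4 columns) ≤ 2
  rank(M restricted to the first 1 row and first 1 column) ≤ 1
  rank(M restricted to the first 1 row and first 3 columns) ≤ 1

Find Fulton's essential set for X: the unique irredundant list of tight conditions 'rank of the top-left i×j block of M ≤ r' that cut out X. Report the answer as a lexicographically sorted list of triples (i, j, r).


Computing R[i][j] = min implied NW-rank bound (n=4, 6 conditions):

  i=1: 0  0  1  1
  i=2: 0  1  2  2
  i=3: 1  2  3  3
  i=4: 1  2  3  4

so w = (3, 2, 1, 4).

ℓ(w)=3; the 2 essential cells (i,j,r):

[(1, 2, 0), (2, 1, 0)]


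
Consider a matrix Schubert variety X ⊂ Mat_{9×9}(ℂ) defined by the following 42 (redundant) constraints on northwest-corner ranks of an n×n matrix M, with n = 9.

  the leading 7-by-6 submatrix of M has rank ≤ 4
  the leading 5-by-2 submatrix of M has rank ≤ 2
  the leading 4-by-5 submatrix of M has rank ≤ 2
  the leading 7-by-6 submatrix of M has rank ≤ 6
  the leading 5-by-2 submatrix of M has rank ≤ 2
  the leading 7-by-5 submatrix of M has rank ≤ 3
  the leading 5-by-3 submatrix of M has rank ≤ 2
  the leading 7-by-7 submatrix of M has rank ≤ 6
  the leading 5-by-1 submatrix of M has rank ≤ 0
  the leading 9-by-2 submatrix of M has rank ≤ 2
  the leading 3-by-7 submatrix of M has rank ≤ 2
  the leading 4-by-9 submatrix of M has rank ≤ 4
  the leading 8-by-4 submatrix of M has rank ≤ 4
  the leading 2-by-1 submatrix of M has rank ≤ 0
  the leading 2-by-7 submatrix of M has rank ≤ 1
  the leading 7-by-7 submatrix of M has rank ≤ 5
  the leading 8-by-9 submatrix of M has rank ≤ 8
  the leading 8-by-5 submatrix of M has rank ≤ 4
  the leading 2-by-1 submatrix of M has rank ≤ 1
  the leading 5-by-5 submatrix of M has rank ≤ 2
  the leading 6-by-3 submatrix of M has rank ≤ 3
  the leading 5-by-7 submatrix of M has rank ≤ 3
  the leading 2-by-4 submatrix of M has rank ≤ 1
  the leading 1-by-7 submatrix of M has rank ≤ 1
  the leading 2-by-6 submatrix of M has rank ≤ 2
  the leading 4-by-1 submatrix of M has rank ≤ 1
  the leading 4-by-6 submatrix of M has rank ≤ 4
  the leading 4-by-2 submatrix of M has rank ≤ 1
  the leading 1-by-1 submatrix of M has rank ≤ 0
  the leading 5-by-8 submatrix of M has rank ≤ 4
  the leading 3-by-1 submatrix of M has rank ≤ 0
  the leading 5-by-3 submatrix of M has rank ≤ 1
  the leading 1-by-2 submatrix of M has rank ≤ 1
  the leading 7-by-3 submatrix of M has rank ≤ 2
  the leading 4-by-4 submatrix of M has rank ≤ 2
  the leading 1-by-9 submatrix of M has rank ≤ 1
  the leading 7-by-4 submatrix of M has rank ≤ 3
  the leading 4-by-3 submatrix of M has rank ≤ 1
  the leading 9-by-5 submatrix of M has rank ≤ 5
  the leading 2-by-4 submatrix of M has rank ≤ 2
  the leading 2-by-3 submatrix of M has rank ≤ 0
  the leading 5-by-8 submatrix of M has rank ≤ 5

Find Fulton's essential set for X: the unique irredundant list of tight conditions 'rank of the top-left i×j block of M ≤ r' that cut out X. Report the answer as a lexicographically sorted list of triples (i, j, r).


Propagating the 42 rank bounds to every northwest block:

  R[1]: 0  0  0  1  1  1  1  1  1
  R[2]: 0  0  0  1  1  1  1  2  2
  R[3]: 0  1  1  2  2  2  2  3  3
  R[4]: 0  1  1  2  2  3  3  4  4
  R[5]: 0  1  1  2  2  3  3  4  5
  R[6]: 1  2  2  3  3  4  4  5  6
  R[7]: 1  2  2  3  3  4  5  6  7
  R[8]: 1  2  3  4  4  5  6  7  8
  R[9]: 1  2  3  4  5  6  7  8  9

hence w(1..9) = (4, 8, 2, 6, 9, 1, 7, 3, 5).

Fulton essential set (8 of the 19 Rothe cells):

[(2, 3, 0), (2, 7, 1), (5, 1, 0), (5, 3, 1), (5, 5, 2), (5, 7, 3), (7, 3, 2), (7, 5, 3)]


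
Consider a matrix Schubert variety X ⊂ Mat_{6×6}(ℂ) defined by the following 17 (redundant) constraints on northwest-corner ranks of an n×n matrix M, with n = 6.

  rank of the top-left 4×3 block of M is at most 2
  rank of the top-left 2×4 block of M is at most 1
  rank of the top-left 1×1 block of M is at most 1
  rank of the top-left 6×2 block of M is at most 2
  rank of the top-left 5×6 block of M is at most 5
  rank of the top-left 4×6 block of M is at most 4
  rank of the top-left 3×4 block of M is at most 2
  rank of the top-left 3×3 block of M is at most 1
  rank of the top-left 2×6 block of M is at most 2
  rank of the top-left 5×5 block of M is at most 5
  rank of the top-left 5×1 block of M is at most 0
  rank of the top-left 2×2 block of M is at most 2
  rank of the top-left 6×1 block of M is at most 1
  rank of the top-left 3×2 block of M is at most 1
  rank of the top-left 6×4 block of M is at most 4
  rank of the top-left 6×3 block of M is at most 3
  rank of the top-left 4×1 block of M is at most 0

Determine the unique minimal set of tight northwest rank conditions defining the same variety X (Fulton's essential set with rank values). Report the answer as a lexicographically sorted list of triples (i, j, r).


Rank table r_w(6×6) implied by the 17 constraints:

  0, 1, 1, 1, 1, 1
  0, 1, 1, 1, 2, 2
  0, 1, 1, 2, 3, 3
  0, 1, 2, 3, 4, 4
  0, 1, 2, 3, 4, 5
  1, 2, 3, 4, 5, 6

the unique w with this rank table is (2, 5, 4, 3, 6, 1).

|D(w)|=8, |Ess(w)|=3:

[(2, 4, 1), (3, 3, 1), (5, 1, 0)]


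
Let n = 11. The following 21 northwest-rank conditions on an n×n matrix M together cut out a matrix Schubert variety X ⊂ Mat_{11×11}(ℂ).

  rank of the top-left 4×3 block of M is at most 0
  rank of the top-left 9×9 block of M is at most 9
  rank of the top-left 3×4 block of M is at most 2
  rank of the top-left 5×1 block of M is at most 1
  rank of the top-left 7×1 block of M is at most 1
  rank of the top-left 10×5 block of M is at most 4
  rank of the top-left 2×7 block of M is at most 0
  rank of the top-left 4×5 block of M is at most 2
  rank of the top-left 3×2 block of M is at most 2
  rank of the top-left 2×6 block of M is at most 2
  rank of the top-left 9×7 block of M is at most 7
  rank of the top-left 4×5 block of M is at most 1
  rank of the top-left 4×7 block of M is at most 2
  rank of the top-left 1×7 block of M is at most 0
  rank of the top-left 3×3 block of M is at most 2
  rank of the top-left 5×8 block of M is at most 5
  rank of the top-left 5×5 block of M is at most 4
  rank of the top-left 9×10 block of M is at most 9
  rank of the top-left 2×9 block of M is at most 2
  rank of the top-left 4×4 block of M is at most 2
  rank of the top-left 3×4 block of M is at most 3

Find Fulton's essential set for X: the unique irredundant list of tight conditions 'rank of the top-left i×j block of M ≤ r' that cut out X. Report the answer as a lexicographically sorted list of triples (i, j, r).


Computing R[i][j] = min implied NW-rank bound (n=11, 21 conditions):

  row 1: 0, 0, 0, 0, 0, 0, 0, 1, 1, 1, 1
  row 2: 0, 0, 0, 0, 0, 0, 0, 1, 2, 2, 2
  row 3: 0, 0, 0, 1, 1, 1, 1, 2, 3, 3, 3
  row 4: 0, 0, 0, 1, 1, 2, 2, 3, 4, 4, 4
  row 5: 1, 1, 1, 2, 2, 3, 3, 4, 5, 5, 5
  row 6: 1, 2, 2, 3, 3, 4, 4, 5, 6, 6, 6
  row 7: 1, 2, 3, 4, 4, 5, 5, 6, 7, 7, 7
  row 8: 1, 2, 3, 4, 4, 5, 6, 7, 8, 8, 8
  row 9: 1, 2, 3, 4, 4, 5, 6, 7, 8, 9, 9
  row 10: 1, 2, 3, 4, 4, 5, 6, 7, 8, 9, 10
  row 11: 1, 2, 3, 4, 5, 6, 7, 8, 9, 10, 11

so w = (8, 9, 4, 6, 1, 2, 3, 7, 10, 11, 5).

ℓ(w)=24; the 4 essential cells (i,j,r):

[(2, 7, 0), (4, 3, 0), (4, 5, 1), (10, 5, 4)]


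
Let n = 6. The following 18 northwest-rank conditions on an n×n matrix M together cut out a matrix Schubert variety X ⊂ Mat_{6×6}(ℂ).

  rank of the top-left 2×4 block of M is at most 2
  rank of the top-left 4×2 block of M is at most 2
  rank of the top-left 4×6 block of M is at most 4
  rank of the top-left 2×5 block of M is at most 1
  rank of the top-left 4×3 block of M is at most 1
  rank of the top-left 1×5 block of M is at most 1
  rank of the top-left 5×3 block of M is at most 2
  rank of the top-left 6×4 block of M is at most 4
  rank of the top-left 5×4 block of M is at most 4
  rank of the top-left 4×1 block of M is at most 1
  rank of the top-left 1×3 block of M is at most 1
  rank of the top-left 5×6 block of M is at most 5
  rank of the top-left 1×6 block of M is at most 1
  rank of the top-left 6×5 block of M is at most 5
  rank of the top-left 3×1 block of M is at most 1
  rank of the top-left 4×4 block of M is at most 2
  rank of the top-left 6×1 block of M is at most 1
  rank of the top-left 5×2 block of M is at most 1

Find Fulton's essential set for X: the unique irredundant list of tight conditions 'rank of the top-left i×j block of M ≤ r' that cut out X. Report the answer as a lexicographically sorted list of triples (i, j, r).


The tightest implied rank at each (i,j), from the 18 conditions:

  row 1: 1  1  1  1  1  1
  row 2: 1  1  1  1  1  2
  row 3: 1  1  1  2  2  3
  row 4: 1  1  1  2  3  4
  row 5: 1  1  2  3  4  5
  row 6: 1  2  3  4  5  6

the unique w with this rank table is (1, 6, 4, 5, 3, 2).

D(w) has 9 cells with 3 SE-corners; essential set:

[(2, 5, 1), (4, 3, 1), (5, 2, 1)]


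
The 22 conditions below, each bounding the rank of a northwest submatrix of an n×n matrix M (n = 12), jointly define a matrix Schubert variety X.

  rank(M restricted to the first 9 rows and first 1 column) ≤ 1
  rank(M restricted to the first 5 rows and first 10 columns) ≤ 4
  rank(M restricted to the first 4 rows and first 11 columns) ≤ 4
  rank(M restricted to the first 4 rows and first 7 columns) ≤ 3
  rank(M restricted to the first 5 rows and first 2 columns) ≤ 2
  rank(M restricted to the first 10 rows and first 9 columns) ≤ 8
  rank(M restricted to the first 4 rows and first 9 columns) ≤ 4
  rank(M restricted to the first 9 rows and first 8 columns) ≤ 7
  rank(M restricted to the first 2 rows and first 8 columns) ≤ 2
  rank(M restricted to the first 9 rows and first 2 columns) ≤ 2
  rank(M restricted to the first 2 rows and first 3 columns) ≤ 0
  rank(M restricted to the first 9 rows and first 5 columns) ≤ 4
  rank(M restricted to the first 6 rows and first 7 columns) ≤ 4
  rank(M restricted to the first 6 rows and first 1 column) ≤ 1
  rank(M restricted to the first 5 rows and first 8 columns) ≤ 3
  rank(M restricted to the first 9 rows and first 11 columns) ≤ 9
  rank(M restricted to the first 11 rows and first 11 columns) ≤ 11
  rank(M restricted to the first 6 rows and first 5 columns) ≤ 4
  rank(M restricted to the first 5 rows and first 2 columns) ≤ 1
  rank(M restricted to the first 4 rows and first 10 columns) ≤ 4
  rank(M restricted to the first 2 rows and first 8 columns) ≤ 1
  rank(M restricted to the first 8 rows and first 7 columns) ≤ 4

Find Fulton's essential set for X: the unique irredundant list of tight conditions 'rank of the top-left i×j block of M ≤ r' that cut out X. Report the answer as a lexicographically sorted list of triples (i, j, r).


Reconstructing r_w from the 22 given conditions:

  row 1: 0, 0, 0, 1, 1, 1, 1, 1, 1, 1, 1, 1
  row 2: 0, 0, 0, 1, 1, 1, 1, 1, 2, 2, 2, 2
  row 3: 1, 1, 1, 2, 2, 2, 2, 2, 3, 3, 3, 3
  row 4: 1, 1, 2, 3, 3, 3, 3, 3, 4, 4, 4, 4
  row 5: 1, 1, 2, 3, 3, 3, 3, 3, 4, 4, 5, 5
  row 6: 1, 2, 3, 4, 4, 4, 4, 4, 5, 5, 6, 6
  row 7: 1, 2, 3, 4, 4, 4, 4, 5, 6, 6, 7, 7
  row 8: 1, 2, 3, 4, 4, 4, 4, 5, 6, 7, 8, 8
  row 9: 1, 2, 3, 4, 4, 5, 5, 6, 7, 8, 9, 9
  row 10: 1, 2, 3, 4, 5, 6, 6, 7, 8, 9, 10, 10
  row 11: 1, 2, 3, 4, 5, 6, 7, 8, 9, 10, 11, 11
  row 12: 1, 2, 3, 4, 5, 6, 7, 8, 9, 10, 11, 12

reading off 1-entries of Δ²R: w = (4, 9, 1, 3, 11, 2, 8, 10, 6, 5, 7, 12).

7 SE-corners of the 24-cell Rothe diagram give Ess(w):

[(2, 3, 0), (2, 8, 1), (5, 2, 1), (5, 8, 3), (5, 10, 4), (8, 7, 4), (9, 5, 4)]


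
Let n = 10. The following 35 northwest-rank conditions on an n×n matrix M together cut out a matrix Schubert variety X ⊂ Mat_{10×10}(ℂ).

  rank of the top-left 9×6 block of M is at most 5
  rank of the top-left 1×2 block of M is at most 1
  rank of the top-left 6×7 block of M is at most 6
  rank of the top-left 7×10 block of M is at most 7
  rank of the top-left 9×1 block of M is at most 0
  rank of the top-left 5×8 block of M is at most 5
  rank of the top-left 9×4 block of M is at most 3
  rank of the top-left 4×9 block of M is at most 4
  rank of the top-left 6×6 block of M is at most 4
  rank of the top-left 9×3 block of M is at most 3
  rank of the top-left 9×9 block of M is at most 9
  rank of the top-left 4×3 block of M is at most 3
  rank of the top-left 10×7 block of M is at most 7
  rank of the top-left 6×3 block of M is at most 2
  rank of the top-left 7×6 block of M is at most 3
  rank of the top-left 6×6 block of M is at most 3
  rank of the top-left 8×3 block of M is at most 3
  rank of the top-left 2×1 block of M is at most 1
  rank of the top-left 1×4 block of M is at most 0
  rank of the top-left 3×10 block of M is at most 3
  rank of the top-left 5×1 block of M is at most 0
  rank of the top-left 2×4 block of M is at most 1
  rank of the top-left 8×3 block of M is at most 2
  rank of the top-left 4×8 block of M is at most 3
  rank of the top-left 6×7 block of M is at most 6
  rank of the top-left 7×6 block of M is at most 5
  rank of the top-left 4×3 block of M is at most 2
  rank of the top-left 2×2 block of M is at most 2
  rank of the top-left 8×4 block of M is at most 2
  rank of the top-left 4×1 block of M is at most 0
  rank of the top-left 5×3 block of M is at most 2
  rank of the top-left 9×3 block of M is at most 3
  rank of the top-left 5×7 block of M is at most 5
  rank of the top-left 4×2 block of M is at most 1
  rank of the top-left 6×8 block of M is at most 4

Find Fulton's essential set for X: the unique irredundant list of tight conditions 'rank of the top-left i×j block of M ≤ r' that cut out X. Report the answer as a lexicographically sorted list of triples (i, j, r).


Rank table r_w(10×10) implied by the 35 constraints:

  0 0 0 0 1 1 1 1 1 1
  0 1 1 1 2 2 2 2 2 2
  0 1 2 2 3 3 3 3 3 3
  0 1 2 2 3 3 3 3 4 4
  0 1 2 2 3 3 4 4 5 5
  0 1 2 2 3 3 4 4 5 6
  0 1 2 2 3 3 4 5 6 7
  0 1 2 2 3 4 5 6 7 8
  0 1 2 3 4 5 6 7 8 9
  1 2 3 4 5 6 7 8 9 10

the unique w with this rank table is (5, 2, 3, 9, 7, 10, 8, 6, 4, 1).

Fulton essential set (6 of the 24 Rothe cells):

[(1, 4, 0), (4, 8, 3), (6, 8, 4), (7, 6, 3), (8, 4, 2), (9, 1, 0)]


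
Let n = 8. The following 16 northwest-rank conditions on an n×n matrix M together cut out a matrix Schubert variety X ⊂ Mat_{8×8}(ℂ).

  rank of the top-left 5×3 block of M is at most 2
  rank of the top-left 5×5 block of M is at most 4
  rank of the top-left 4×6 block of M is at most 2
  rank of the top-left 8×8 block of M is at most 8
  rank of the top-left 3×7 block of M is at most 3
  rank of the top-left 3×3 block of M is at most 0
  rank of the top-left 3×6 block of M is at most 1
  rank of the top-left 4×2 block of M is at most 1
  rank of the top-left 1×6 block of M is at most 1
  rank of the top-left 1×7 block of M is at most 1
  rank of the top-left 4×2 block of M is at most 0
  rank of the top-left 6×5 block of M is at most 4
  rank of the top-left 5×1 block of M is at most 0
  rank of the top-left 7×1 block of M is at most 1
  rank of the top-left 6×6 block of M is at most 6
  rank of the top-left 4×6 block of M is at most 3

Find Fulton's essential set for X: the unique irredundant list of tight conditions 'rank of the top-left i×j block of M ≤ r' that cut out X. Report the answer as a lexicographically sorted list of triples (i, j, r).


The tightest implied rank at each (i,j), from the 16 conditions:

  R[1]: 0  0  0  1  1  1  1  1
  R[2]: 0  0  0  1  1  1  2  2
  R[3]: 0  0  0  1  1  1  2  3
  R[4]: 0  0  1  2  2  2  3  4
  R[5]: 0  1  2  3  3  3  4  5
  R[6]: 1  2  3  4  4  4  5  6
  R[7]: 1  2  3  4  5  5  6  7
  R[8]: 1  2  3  4  5  6  7  8

second differences of R give the permutation w = (4, 7, 8, 3, 2, 1, 5, 6).

Rothe diagram D(w) (16 cells), 4 SE-corners (essential conditions):

[(3, 3, 0), (3, 6, 1), (4, 2, 0), (5, 1, 0)]


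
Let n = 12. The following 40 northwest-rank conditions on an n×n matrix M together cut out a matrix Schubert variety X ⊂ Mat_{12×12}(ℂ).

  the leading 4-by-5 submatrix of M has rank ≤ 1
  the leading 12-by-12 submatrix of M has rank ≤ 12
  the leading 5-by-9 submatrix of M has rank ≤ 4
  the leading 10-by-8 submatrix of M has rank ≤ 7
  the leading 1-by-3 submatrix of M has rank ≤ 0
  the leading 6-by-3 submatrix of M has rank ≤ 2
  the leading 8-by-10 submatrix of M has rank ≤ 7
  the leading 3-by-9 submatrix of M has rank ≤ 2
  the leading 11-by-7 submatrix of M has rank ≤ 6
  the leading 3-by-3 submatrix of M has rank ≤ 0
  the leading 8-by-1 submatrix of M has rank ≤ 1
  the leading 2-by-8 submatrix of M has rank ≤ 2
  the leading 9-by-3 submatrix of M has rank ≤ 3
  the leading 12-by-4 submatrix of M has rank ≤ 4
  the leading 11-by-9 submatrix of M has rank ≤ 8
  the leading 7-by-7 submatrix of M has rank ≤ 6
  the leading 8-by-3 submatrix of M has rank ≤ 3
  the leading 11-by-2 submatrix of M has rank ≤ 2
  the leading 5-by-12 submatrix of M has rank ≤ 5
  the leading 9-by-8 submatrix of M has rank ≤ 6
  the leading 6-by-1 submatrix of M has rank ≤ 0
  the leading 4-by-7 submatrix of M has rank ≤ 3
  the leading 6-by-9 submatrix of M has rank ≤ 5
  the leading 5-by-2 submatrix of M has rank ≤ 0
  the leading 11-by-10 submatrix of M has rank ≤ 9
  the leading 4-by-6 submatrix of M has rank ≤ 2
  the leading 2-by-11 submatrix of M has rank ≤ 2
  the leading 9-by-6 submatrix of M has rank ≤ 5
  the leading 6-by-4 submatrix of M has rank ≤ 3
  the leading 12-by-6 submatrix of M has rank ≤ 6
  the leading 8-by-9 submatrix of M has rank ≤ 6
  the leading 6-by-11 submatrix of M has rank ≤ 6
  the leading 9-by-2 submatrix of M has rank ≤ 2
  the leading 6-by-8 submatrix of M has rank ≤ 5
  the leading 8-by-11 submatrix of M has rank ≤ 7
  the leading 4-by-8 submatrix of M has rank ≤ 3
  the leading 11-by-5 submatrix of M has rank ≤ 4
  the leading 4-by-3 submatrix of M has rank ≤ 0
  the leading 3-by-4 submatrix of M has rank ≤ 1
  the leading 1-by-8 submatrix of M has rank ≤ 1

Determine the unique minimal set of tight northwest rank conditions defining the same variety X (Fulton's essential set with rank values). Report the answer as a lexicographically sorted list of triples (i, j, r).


Recovering R(i,j) via the rank-extension bound from the 40 conditions:

  i=1: 0 | 0 | 0 | 1 | 1 | 1 | 1 | 1 | 1 | 1 | 1 | 1
  i=2: 0 | 0 | 0 | 1 | 1 | 2 | 2 | 2 | 2 | 2 | 2 | 2
  i=3: 0 | 0 | 0 | 1 | 1 | 2 | 2 | 2 | 2 | 3 | 3 | 3
  i=4: 0 | 0 | 0 | 1 | 1 | 2 | 3 | 3 | 3 | 4 | 4 | 4
  i=5: 0 | 0 | 1 | 2 | 2 | 3 | 4 | 4 | 4 | 5 | 5 | 5
  i=6: 0 | 1 | 2 | 3 | 3 | 4 | 5 | 5 | 5 | 6 | 6 | 6
  i=7: 1 | 2 | 3 | 4 | 4 | 5 | 6 | 6 | 6 | 7 | 7 | 7
  i=8: 1 | 2 | 3 | 4 | 4 | 5 | 6 | 6 | 6 | 7 | 7 | 8
  i=9: 1 | 2 | 3 | 4 | 4 | 5 | 6 | 6 | 7 | 8 | 8 | 9
  i=10: 1 | 2 | 3 | 4 | 4 | 5 | 6 | 7 | 8 | 9 | 9 | 10
  i=11: 1 | 2 | 3 | 4 | 4 | 5 | 6 | 7 | 8 | 9 | 10 | 11
  i=12: 1 | 2 | 3 | 4 | 5 | 6 | 7 | 8 | 9 | 10 | 11 | 12

second differences of R give the permutation w = (4, 6, 10, 7, 3, 2, 1, 12, 9, 8, 11, 5).

D(w) has 29 cells with 9 SE-corners; essential set:

[(3, 9, 2), (4, 3, 0), (4, 5, 1), (5, 2, 0), (6, 1, 0), (8, 9, 6), (8, 11, 7), (9, 8, 6), (11, 5, 4)]


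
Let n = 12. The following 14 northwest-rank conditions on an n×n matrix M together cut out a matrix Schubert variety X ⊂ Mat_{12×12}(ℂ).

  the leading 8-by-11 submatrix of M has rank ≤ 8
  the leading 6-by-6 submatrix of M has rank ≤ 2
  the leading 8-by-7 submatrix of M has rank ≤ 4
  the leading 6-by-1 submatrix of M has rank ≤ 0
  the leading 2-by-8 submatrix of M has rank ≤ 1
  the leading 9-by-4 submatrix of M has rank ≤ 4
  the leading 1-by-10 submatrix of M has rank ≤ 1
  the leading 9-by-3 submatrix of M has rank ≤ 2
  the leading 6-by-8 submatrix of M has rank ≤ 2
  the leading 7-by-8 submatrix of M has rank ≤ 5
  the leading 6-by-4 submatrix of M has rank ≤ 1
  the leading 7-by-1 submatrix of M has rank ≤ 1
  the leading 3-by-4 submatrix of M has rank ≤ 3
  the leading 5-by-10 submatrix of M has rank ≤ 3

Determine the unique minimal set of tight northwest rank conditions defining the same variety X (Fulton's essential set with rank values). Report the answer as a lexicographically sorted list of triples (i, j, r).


Recovering R(i,j) via the rank-extension bound from the 14 conditions:

  row 1: 0, 1, 1, 1, 1, 1, 1, 1, 1, 1, 1, 1
  row 2: 0, 1, 1, 1, 1, 1, 1, 1, 2, 2, 2, 2
  row 3: 0, 1, 1, 1, 2, 2, 2, 2, 3, 3, 3, 3
  row 4: 0, 1, 1, 1, 2, 2, 2, 2, 3, 3, 4, 4
  row 5: 0, 1, 1, 1, 2, 2, 2, 2, 3, 3, 4, 5
  row 6: 0, 1, 1, 1, 2, 2, 2, 2, 3, 4, 5, 6
  row 7: 1, 2, 2, 2, 3, 3, 3, 3, 4, 5, 6, 7
  row 8: 1, 2, 2, 3, 4, 4, 4, 4, 5, 6, 7, 8
  row 9: 1, 2, 2, 3, 4, 5, 5, 5, 6, 7, 8, 9
  row 10: 1, 2, 3, 4, 5, 6, 6, 6, 7, 8, 9, 10
  row 11: 1, 2, 3, 4, 5, 6, 7, 7, 8, 9, 10, 11
  row 12: 1, 2, 3, 4, 5, 6, 7, 8, 9, 10, 11, 12

second differences of R give the permutation w = (2, 9, 5, 11, 12, 10, 1, 4, 6, 3, 7, 8).

Rothe diagram D(w) (33 cells), 6 SE-corners (essential conditions):

[(2, 8, 1), (5, 10, 3), (6, 1, 0), (6, 4, 1), (6, 8, 2), (9, 3, 2)]


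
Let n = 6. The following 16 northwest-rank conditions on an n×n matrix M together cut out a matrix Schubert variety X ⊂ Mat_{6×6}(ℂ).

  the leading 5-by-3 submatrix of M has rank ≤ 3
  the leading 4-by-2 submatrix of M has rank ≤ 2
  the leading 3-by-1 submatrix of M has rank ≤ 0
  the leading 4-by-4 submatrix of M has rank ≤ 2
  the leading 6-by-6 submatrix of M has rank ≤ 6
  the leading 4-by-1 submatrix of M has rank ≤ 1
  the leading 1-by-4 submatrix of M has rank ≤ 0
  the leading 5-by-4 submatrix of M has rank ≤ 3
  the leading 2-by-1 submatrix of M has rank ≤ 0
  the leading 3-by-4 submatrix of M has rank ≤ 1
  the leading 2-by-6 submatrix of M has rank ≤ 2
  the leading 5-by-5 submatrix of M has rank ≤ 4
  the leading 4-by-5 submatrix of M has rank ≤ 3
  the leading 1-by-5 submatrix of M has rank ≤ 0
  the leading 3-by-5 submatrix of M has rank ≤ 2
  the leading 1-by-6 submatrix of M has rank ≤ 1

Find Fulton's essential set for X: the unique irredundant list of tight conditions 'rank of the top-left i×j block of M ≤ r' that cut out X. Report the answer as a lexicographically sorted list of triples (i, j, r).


Computing R[i][j] = min implied NW-rank bound (n=6, 16 conditions):

  0, 0, 0, 0, 0, 1
  0, 1, 1, 1, 1, 2
  0, 1, 1, 1, 2, 3
  1, 2, 2, 2, 3, 4
  1, 2, 3, 3, 4, 5
  1, 2, 3, 4, 5, 6

so w = (6, 2, 5, 1, 3, 4).

3 SE-corners of the 9-cell Rothe diagram give Ess(w):

[(1, 5, 0), (3, 1, 0), (3, 4, 1)]


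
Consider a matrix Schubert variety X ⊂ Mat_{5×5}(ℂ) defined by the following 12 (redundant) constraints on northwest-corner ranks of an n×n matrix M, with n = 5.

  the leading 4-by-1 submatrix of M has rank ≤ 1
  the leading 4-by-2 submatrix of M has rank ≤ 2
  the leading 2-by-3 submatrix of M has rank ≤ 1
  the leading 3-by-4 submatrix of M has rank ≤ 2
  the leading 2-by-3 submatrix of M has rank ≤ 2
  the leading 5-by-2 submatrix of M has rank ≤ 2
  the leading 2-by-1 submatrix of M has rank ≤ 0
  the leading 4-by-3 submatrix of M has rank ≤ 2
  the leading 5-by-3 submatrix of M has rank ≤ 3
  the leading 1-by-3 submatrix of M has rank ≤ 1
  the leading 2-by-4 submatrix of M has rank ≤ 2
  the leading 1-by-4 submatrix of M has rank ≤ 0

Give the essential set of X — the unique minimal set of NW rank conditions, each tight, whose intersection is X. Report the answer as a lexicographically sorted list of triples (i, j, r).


Rank table r_w(5×5) implied by the 12 constraints:

  row 1: 0, 0, 0, 0, 1
  row 2: 0, 1, 1, 1, 2
  row 3: 1, 2, 2, 2, 3
  row 4: 1, 2, 2, 3, 4
  row 5: 1, 2, 3, 4, 5

the unique w with this rank table is (5, 2, 1, 4, 3).

ℓ(w)=6; the 3 essential cells (i,j,r):

[(1, 4, 0), (2, 1, 0), (4, 3, 2)]


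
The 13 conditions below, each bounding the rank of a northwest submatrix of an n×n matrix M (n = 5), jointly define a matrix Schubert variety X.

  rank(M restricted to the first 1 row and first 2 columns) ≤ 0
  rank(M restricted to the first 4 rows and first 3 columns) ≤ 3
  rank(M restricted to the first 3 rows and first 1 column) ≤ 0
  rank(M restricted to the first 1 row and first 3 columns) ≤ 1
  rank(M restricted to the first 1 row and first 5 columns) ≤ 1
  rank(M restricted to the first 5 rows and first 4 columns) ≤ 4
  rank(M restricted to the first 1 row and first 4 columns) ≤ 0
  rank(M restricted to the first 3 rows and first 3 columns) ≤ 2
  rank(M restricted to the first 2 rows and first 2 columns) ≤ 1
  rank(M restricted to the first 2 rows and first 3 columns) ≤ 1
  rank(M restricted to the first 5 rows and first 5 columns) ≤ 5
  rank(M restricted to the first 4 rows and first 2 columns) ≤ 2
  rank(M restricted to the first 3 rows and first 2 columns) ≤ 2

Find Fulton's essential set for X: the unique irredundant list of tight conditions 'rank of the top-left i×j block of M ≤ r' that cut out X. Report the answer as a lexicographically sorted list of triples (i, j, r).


Propagating the 13 rank bounds to every northwest block:

  i=1: 0 | 0 | 0 | 0 | 1
  i=2: 0 | 1 | 1 | 1 | 2
  i=3: 0 | 1 | 2 | 2 | 3
  i=4: 1 | 2 | 3 | 3 | 4
  i=5: 1 | 2 | 3 | 4 | 5

hence w(1..5) = (5, 2, 3, 1, 4).

Rothe diagram D(w) (6 cells), 2 SE-corners (essential conditions):

[(1, 4, 0), (3, 1, 0)]


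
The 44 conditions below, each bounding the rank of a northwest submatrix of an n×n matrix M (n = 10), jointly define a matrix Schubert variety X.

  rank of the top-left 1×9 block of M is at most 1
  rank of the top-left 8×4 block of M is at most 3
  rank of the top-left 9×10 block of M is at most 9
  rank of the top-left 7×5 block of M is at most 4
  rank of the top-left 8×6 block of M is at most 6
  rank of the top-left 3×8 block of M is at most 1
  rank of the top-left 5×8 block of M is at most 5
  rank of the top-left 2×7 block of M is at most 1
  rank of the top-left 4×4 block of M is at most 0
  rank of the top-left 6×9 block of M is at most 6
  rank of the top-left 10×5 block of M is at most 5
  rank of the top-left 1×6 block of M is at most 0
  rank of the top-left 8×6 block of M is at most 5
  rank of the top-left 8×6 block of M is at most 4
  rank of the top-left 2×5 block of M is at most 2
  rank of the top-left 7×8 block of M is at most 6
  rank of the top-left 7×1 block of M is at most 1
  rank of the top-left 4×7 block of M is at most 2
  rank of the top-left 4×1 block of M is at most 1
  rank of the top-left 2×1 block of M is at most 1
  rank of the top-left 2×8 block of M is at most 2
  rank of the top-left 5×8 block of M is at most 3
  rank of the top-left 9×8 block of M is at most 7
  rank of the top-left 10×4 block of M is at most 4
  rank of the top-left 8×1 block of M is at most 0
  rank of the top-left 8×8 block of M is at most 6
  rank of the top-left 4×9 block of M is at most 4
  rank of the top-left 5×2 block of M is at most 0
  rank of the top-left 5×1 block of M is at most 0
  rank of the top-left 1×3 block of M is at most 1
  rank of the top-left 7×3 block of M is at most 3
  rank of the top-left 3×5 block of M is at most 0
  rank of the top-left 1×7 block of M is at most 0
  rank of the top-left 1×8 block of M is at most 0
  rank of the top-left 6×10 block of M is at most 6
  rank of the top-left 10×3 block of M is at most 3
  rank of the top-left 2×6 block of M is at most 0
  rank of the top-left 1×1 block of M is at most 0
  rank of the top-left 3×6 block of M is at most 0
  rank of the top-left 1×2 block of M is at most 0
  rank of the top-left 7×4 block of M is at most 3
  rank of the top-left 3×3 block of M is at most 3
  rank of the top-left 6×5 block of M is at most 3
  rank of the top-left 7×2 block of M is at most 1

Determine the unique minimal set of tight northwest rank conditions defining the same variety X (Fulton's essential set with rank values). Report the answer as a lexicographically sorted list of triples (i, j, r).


Computing R[i][j] = min implied NW-rank bound (n=10, 44 conditions):

  i=1: 0, 0, 0, 0, 0, 0, 0, 0, 1, 1
  i=2: 0, 0, 0, 0, 0, 0, 1, 1, 2, 2
  i=3: 0, 0, 0, 0, 0, 0, 1, 1, 2, 3
  i=4: 0, 0, 0, 0, 1, 1, 2, 2, 3, 4
  i=5: 0, 0, 1, 1, 2, 2, 3, 3, 4, 5
  i=6: 0, 1, 2, 2, 3, 3, 4, 4, 5, 6
  i=7: 0, 1, 2, 3, 4, 4, 5, 5, 6, 7
  i=8: 0, 1, 2, 3, 4, 4, 5, 6, 7, 8
  i=9: 1, 2, 3, 4, 5, 5, 6, 7, 8, 9
  i=10: 1, 2, 3, 4, 5, 6, 7, 8, 9, 10

so w = (9, 7, 10, 5, 3, 2, 4, 8, 1, 6).

|D(w)|=31, |Ess(w)|=7:

[(1, 8, 0), (3, 6, 0), (3, 8, 1), (4, 4, 0), (5, 2, 0), (8, 1, 0), (8, 6, 4)]


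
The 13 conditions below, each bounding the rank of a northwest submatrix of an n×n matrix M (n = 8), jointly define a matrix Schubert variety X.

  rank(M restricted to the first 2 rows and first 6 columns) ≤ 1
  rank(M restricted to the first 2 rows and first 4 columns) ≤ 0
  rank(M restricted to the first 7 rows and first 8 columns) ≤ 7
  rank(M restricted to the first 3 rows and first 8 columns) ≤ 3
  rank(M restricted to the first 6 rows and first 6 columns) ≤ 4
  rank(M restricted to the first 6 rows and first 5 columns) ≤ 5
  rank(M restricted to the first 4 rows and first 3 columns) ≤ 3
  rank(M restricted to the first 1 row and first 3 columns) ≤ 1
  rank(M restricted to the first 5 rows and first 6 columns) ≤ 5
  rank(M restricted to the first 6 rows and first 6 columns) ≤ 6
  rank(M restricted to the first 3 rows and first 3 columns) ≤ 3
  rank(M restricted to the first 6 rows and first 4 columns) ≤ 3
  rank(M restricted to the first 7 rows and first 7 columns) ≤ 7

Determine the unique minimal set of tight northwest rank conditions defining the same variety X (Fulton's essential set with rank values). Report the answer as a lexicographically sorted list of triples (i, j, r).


Rank table r_w(8×8) implied by the 13 constraints:

  R[1]: 0, 0, 0, 0, 1, 1, 1, 1
  R[2]: 0, 0, 0, 0, 1, 1, 2, 2
  R[3]: 1, 1, 1, 1, 2, 2, 3, 3
  R[4]: 1, 2, 2, 2, 3, 3, 4, 4
  R[5]: 1, 2, 3, 3, 4, 4, 5, 5
  R[6]: 1, 2, 3, 3, 4, 4, 5, 6
  R[7]: 1, 2, 3, 4, 5, 5, 6, 7
  R[8]: 1, 2, 3, 4, 5, 6, 7, 8

second differences of R give the permutation w = (5, 7, 1, 2, 3, 8, 4, 6).

4 SE-corners of the 11-cell Rothe diagram give Ess(w):

[(2, 4, 0), (2, 6, 1), (6, 4, 3), (6, 6, 4)]
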